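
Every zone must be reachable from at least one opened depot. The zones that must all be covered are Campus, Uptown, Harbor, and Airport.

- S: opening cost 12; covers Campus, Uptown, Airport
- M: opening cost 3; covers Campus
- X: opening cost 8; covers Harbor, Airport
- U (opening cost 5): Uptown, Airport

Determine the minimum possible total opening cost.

16

Choose M, X, and U: together they cover Campus, Uptown, Harbor, Airport — every zone.
Total opening cost: 3 + 8 + 5 = 16.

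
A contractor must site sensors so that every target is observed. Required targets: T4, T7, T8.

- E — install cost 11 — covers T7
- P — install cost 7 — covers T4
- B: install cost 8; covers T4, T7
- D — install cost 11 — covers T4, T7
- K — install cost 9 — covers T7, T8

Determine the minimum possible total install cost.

The greedy cost-per-new-target heuristic would pick B and K for 17, but a cheaper cover exists.
Choose P and K: together they cover T4, T7, T8 — every target.
Total install cost: 7 + 9 = 16.
No cover costs less than 16.

16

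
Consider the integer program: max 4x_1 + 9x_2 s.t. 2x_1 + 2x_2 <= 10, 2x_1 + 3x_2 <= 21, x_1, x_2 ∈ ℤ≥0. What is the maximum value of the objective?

45

(x_1,x_2)=(0,5): 2·0+2·5=10≤10, 2·0+3·5=15≤21, objective 45.
(x_1,x_2)=(1,4): 2·1+2·4=10≤10, 2·1+3·4=14≤21, objective 40.
(x_1,x_2)=(0,4): 2·0+2·4=8≤10, 2·0+3·4=12≤21, objective 36.
The best lattice point is (0,5), giving 45.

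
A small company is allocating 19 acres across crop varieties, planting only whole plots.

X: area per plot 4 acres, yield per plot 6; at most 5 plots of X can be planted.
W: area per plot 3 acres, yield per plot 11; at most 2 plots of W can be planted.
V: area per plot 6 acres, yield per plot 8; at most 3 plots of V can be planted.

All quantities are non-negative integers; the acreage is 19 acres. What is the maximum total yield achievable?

This is a bounded integer knapsack.
W has the best ratio (11/3); taking only W gives at most 2×11 = 22 (stopped by the supply cap of 2).
Mixing does better — 3×X and 2×W: area 18 ≤ 19, yield 3·6 + 2·11 = 40.

40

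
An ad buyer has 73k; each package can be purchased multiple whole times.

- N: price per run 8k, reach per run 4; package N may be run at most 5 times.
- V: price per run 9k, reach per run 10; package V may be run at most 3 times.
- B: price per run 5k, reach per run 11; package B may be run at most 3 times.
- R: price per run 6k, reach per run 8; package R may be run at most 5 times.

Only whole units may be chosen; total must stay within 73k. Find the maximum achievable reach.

Take 3×V, 3×B, and 5×R: price 72 ≤ 73, reach 3·10 + 3·11 + 5·8 = 103.
B has the best ratio (11/5) and is taken to its limit of 3; remaining capacity is filled optimally with the others.

103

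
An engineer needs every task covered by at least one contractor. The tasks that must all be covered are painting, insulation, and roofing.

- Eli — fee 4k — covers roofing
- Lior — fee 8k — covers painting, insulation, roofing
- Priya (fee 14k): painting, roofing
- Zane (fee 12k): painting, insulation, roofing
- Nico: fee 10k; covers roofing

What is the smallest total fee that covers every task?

This is an integer covering problem.
Lior alone covers painting, insulation, roofing — every task.
Total fee: 8.
No cover costs less than 8.

8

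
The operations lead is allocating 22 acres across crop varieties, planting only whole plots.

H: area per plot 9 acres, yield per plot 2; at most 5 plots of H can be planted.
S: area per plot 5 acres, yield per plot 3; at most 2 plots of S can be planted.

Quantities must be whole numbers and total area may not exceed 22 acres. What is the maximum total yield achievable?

8

S has the best ratio (3/5); taking only S gives at most 2×3 = 6 (stopped by the supply cap of 2).
Mixing does better — 1×H and 2×S: area 19 ≤ 22, yield 1·2 + 2·3 = 8.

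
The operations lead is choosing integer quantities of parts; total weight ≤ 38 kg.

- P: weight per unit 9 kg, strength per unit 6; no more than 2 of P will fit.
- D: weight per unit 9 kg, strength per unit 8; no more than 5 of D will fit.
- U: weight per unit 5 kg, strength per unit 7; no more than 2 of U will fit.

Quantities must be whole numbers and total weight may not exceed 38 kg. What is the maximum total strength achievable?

U has the best ratio (7/5); taking only U gives at most 2×7 = 14 (stopped by the supply cap of 2).
Mixing does better — 3×D and 2×U: weight 37 ≤ 38, strength 3·8 + 2·7 = 38.

38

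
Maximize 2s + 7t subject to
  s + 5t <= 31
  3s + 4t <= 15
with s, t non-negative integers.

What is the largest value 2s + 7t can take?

23

Relaxing integrality, the LP optimum is 26.25 at (s,t) = (0, 3.75), which is not an integer point.
(s,t)=(1,3): 1·1+5·3=16≤31, 3·1+4·3=15≤15, objective 23.
(s,t)=(0,3): 1·0+5·3=15≤31, 3·0+4·3=12≤15, objective 21.
(s,t)=(2,2): 1·2+5·2=12≤31, 3·2+4·2=14≤15, objective 18.
No feasible integer point exceeds 23.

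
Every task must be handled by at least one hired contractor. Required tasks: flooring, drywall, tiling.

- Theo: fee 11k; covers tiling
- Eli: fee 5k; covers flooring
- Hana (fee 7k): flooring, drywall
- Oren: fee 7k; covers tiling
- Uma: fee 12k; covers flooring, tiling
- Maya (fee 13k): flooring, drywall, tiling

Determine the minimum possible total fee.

The greedy cost-per-new-task heuristic would pick Hana and Oren for 14, but a cheaper cover exists.
Maya alone covers flooring, drywall, tiling — every task.
Total fee: 13.
No cover costs less than 13.

13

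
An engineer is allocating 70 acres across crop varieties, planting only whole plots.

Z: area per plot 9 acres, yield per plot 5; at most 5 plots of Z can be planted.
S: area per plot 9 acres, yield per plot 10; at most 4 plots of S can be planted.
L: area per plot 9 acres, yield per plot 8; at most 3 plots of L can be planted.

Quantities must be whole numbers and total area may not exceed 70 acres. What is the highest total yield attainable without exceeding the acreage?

This is a bounded integer knapsack.
S has the best ratio (10/9); taking only S gives at most 4×10 = 40 (stopped by the supply cap of 4).
Mixing does better — 4×S and 3×L: area 63 ≤ 70, yield 4·10 + 3·8 = 64.

64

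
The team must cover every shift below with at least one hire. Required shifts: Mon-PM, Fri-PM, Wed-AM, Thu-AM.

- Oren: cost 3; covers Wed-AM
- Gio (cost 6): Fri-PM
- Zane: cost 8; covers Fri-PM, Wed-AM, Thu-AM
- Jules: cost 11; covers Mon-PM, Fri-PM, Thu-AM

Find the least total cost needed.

Choose Oren and Jules: together they cover Mon-PM, Fri-PM, Wed-AM, Thu-AM — every shift.
Total cost: 3 + 11 = 14.

14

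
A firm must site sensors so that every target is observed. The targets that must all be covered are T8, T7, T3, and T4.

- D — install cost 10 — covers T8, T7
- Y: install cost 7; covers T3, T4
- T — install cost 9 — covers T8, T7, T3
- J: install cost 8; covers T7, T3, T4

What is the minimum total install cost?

This is an integer covering problem.
The greedy cost-per-new-target heuristic would pick J and T for 17, but a cheaper cover exists.
Choose Y and T: together they cover T8, T7, T3, T4 — every target.
Total install cost: 7 + 9 = 16.
No cover costs less than 16.

16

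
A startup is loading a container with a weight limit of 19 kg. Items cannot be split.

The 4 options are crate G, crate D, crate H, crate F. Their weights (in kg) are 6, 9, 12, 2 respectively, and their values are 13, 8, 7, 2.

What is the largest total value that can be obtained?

Allowing fractional choices, the relaxed optimum would be about 24.2, but items are indivisible.
crate G + crate D + crate F: weight 6 + 9 + 2 = 17 ≤ 19, value 13 + 8 + 2 = 23.
crate G + crate D: weight 6 + 9 = 15 ≤ 19, value 13 + 8 = 21.
crate G + crate H: weight 6 + 12 = 18 ≤ 19, value 13 + 7 = 20.
Best is crate G, crate D, and crate F with total value 23.

23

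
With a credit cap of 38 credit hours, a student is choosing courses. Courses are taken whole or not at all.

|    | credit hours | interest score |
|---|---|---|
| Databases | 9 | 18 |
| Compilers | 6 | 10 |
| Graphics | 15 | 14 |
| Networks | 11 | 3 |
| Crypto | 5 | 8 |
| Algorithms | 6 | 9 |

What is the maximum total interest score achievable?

Take Databases, Compilers, Graphics, and Algorithms: credit hours 9 + 6 + 15 + 6 = 36 ≤ 38, interest score 18 + 10 + 14 + 9 = 51.
No other feasible combination does better.

51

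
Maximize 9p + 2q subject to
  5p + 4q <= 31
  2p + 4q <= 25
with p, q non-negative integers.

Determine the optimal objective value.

The continuous relaxation peaks at (6.2, 0) with value 55.80; rounding to a feasible lattice point costs some objective.
(p,q)=(6,0): 5·6+4·0=30≤31, 2·6+4·0=12≤25, objective 54.
(p,q)=(5,1): 5·5+4·1=29≤31, 2·5+4·1=14≤25, objective 47.
(p,q)=(5,0): 5·5+4·0=25≤31, 2·5+4·0=10≤25, objective 45.
Maximum is 54 at (p,q)=(6,0).

54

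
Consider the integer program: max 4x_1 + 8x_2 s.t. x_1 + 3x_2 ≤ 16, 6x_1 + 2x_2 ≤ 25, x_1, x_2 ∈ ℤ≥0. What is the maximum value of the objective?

The continuous relaxation peaks at (2.69, 4.44) with value 46.25; rounding to a feasible lattice point costs some objective.
(x_1,x_2)=(1,5): 1·1+3·5=16≤16, 6·1+2·5=16≤25, objective 44.
(x_1,x_2)=(2,4): 1·2+3·4=14≤16, 6·2+2·4=20≤25, objective 40.
(x_1,x_2)=(0,5): 1·0+3·5=15≤16, 6·0+2·5=10≤25, objective 40.
Maximum is 44 at (x_1,x_2)=(1,5).

44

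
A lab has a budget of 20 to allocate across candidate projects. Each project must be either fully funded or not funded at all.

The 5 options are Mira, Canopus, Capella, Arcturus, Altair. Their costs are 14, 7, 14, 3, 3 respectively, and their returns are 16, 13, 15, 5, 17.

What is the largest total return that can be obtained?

38

Allowing fractional choices, the relaxed optimum would be about 43.0, but projects are indivisible.
Mira + Arcturus + Altair: cost 14 + 3 + 3 = 20 ≤ 20, return 16 + 5 + 17 = 38.
Canopus + Arcturus + Altair: cost 7 + 3 + 3 = 13 ≤ 20, return 13 + 5 + 17 = 35.
Capella + Arcturus + Altair: cost 14 + 3 + 3 = 20 ≤ 20, return 15 + 5 + 17 = 37.
Best is Mira, Arcturus, and Altair with total return 38.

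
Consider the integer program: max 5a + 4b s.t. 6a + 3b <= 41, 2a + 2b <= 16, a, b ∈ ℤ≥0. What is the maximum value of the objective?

Relaxing integrality, the LP optimum is 37.67 at (a,b) = (5.67, 2.33), which is not an integer point.
(a,b)=(5,3): 6·5+3·3=39≤41, 2·5+2·3=16≤16, objective 37.
(a,b)=(4,4): 6·4+3·4=36≤41, 2·4+2·4=16≤16, objective 36.
(a,b)=(6,1): 6·6+3·1=39≤41, 2·6+2·1=14≤16, objective 34.
The best lattice point is (5,3), giving 37.

37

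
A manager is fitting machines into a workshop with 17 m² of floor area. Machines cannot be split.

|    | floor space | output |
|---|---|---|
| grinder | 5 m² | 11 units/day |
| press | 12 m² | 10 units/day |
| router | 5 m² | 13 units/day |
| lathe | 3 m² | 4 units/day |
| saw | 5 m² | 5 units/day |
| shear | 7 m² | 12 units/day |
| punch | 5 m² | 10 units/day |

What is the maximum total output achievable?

36

router + shear + punch: floor space 5 + 7 + 5 = 17 ≤ 17, output 13 + 12 + 10 = 35.
grinder + router + shear: floor space 5 + 5 + 7 = 17 ≤ 17, output 11 + 13 + 12 = 36.
Best is grinder, router, and shear with total output 36.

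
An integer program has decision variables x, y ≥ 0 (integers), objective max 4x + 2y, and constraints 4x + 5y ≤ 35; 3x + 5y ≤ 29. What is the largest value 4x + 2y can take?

32

The continuous relaxation peaks at (8.75, 0) with value 35.00; rounding to a feasible lattice point costs some objective.
(x,y)=(8,0) is feasible, giving 32.
(x,y)=(7,1) is feasible, giving 30.
No feasible integer point exceeds 32.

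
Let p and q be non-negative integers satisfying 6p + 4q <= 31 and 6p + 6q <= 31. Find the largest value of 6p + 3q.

30

Relaxing integrality, the LP optimum is 31.00 at (p,q) = (5.17, 0), which is not an integer point.
(p,q)=(5,0): 6·5+4·0=30≤31, 6·5+6·0=30≤31, objective 30.
(p,q)=(4,1): 6·4+4·1=28≤31, 6·4+6·1=30≤31, objective 27.
(p,q)=(4,0): 6·4+4·0=24≤31, 6·4+6·0=24≤31, objective 24.
No feasible integer point exceeds 30.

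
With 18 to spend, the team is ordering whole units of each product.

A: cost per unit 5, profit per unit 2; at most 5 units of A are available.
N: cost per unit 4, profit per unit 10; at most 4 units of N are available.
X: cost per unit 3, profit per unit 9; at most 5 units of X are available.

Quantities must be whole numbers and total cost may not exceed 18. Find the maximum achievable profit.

2×N and 3×X: cost 17 ≤ 18, profit 2·10 + 3·9 = 47.
3×N and 2×X: cost 18 ≤ 18, profit 3·10 + 2·9 = 48.
Best is 48.

48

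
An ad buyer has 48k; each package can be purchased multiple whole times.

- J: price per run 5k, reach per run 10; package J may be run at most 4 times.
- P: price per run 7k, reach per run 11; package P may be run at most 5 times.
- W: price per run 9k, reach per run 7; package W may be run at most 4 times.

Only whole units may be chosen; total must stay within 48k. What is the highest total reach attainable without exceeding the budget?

84

J has the best ratio (10/5); taking only J gives at most 4×10 = 40 (stopped by the supply cap of 4).
Mixing does better — 4×J and 4×P: price 48 ≤ 48, reach 4·10 + 4·11 = 84.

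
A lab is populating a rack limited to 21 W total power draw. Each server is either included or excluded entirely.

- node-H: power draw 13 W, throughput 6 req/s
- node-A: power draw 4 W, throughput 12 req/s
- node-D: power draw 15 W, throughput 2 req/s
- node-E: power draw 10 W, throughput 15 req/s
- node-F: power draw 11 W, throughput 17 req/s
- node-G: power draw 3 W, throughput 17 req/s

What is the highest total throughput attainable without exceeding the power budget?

node-A + node-E + node-G: power draw 4 + 10 + 3 = 17 ≤ 21, throughput 12 + 15 + 17 = 44.
node-A + node-F + node-G: power draw 4 + 11 + 3 = 18 ≤ 21, throughput 12 + 17 + 17 = 46.
Best is node-A, node-F, and node-G with total throughput 46.

46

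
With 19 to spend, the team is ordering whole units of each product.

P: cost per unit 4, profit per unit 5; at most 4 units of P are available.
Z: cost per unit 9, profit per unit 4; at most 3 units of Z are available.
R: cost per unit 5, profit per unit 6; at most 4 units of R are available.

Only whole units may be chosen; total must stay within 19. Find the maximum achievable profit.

23

Take 1×P and 3×R: cost 19 ≤ 19, profit 1·5 + 3·6 = 23.
No other integer combination yields more.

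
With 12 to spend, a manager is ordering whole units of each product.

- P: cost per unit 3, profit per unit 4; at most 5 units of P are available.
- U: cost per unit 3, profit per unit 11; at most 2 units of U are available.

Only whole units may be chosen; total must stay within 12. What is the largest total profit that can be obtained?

30

Take 2×P and 2×U: cost 12 ≤ 12, profit 2·4 + 2·11 = 30.
U has the best ratio (11/3) and is taken to its limit of 2; remaining capacity is filled optimally with the others.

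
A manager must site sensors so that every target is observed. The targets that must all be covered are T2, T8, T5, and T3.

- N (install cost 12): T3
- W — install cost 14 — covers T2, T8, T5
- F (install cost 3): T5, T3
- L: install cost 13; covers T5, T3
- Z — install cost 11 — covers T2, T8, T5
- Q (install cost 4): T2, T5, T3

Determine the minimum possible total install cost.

The greedy cost-per-new-target heuristic would pick Q and Z for 15, but a cheaper cover exists.
Choose F and Z: together they cover T2, T8, T5, T3 — every target.
Total install cost: 3 + 11 = 14.
No cover costs less than 14.

14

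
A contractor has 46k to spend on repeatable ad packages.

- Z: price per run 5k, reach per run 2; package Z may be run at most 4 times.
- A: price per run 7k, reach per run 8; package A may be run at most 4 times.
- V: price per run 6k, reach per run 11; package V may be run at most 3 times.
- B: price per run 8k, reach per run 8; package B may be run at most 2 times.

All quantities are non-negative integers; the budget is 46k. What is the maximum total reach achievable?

65

Take 4×A and 3×V: price 46 ≤ 46, reach 4·8 + 3·11 = 65.
V has the best ratio (11/6) and is taken to its limit of 3; remaining capacity is filled optimally with the others.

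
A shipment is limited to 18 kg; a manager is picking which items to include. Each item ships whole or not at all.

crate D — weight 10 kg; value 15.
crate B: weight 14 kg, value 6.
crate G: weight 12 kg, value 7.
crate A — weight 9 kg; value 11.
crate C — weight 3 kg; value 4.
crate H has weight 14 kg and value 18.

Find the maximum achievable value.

crate C + crate H: weight 3 + 14 = 17 ≤ 18, value 4 + 18 = 22.
crate D + crate C: weight 10 + 3 = 13 ≤ 18, value 15 + 4 = 19.
Best is crate C and crate H with total value 22.

22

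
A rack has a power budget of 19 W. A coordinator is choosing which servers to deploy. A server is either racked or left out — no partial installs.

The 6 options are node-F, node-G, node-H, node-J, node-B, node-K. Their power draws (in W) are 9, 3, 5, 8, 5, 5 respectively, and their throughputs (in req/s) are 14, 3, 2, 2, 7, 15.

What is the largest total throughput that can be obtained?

36

Take node-F, node-B, and node-K: power draw 9 + 5 + 5 = 19 ≤ 19, throughput 14 + 7 + 15 = 36.
No other feasible combination does better.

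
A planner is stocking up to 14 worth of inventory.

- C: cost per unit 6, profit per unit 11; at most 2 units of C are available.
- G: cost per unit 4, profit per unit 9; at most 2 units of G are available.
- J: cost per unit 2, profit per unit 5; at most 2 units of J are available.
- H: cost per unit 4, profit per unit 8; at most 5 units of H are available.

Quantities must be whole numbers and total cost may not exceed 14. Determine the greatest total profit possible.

J has the best ratio (5/2); taking only J gives at most 2×5 = 10 (stopped by the supply cap of 2).
Mixing does better — 2×G, 1×J, and 1×H: cost 14 ≤ 14, profit 2·9 + 1·5 + 1·8 = 31.

31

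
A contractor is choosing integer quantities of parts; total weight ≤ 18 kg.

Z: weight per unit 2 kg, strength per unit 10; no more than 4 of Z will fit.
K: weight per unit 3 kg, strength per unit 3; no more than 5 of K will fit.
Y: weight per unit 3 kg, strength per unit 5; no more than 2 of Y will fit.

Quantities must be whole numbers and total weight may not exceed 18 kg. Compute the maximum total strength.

53

Z has the best ratio (10/2); taking only Z gives at most 4×10 = 40 (stopped by the supply cap of 4).
Mixing does better — 4×Z, 1×K, and 2×Y: weight 17 ≤ 18, strength 4·10 + 1·3 + 2·5 = 53.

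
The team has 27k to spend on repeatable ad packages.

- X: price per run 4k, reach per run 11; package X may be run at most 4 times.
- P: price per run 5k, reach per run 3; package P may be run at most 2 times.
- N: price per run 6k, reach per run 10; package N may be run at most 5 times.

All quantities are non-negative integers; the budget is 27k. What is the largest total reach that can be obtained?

57

Take 4×X, 1×P, and 1×N: price 27 ≤ 27, reach 4·11 + 1·3 + 1·10 = 57.
X has the best ratio (11/4) and is taken to its limit of 4; remaining capacity is filled optimally with the others.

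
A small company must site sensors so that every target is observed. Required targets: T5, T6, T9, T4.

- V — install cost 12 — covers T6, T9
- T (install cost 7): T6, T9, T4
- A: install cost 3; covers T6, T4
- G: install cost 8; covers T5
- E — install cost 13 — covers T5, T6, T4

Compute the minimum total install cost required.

15

The greedy cost-per-new-target heuristic would pick A, T, and G for 18, but a cheaper cover exists.
Choose T and G: together they cover T5, T6, T9, T4 — every target.
Total install cost: 7 + 8 = 15.
No cover costs less than 15.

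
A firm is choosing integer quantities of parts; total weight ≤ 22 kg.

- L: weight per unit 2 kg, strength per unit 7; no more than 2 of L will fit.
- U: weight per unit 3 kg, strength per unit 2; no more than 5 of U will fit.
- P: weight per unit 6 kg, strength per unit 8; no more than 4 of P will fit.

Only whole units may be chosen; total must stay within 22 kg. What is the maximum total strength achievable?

38

Take 2×L and 3×P: weight 22 ≤ 22, strength 2·7 + 3·8 = 38.
L has the best ratio (7/2) and is taken to its limit of 2; remaining capacity is filled optimally with the others.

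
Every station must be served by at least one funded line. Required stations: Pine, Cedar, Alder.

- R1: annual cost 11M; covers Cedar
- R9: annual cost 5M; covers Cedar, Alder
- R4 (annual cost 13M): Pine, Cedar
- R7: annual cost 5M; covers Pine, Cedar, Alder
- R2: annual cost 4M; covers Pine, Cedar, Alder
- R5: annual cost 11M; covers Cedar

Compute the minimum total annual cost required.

R2 alone covers Pine, Cedar, Alder — every station.
Total annual cost: 4.
No cover costs less than 4.

4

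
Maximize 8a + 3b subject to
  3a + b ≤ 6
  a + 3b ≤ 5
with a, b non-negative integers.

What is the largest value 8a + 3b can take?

(a,b)=(2,0) is feasible, giving 16.
(a,b)=(1,1) is feasible, giving 11.
(a,b)=(1,0) is feasible, giving 8.
(a,b)=(0,1) is feasible, giving 3.
No feasible integer point exceeds 16.

16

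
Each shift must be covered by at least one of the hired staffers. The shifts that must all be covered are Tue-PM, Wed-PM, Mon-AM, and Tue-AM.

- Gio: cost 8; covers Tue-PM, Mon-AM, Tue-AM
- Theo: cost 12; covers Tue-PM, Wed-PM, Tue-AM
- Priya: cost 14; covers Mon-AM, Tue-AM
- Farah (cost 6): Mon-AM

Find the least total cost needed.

The greedy cost-per-new-shift heuristic would pick Gio and Theo for 20, but a cheaper cover exists.
Choose Theo and Farah: together they cover Tue-PM, Wed-PM, Mon-AM, Tue-AM — every shift.
Total cost: 12 + 6 = 18.
No cover costs less than 18.

18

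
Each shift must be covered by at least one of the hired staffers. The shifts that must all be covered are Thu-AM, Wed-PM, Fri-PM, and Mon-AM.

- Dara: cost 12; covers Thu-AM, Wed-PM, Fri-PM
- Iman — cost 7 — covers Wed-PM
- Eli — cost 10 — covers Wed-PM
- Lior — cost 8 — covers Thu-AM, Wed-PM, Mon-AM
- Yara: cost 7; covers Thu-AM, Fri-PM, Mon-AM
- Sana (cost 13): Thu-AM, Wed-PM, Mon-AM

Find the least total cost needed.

Choose Iman and Yara: together they cover Thu-AM, Wed-PM, Fri-PM, Mon-AM — every shift.
Total cost: 7 + 7 = 14.
No cover costs less than 14.

14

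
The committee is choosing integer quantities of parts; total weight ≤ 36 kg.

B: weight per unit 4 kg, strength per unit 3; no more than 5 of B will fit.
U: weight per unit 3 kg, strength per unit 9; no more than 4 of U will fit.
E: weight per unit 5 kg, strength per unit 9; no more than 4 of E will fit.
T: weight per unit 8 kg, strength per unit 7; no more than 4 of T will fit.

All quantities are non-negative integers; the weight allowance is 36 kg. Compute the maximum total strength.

75

Take 1×B, 4×U, and 4×E: weight 36 ≤ 36, strength 1·3 + 4·9 + 4·9 = 75.
U has the best ratio (9/3) and is taken to its limit of 4; remaining capacity is filled optimally with the others.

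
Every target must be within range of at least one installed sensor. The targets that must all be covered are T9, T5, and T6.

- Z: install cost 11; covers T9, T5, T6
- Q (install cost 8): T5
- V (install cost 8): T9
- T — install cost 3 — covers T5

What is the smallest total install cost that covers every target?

11

The greedy cost-per-new-target heuristic would pick T and Z for 14, but a cheaper cover exists.
Z alone covers T9, T5, T6 — every target.
Total install cost: 11.
No cover costs less than 11.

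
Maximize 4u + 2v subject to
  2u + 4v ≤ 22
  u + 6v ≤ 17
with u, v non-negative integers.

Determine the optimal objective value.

(u,v)=(11,0): 2·11+4·0=22≤22, 1·11+6·0=11≤17, objective 44.
(u,v)=(10,0): 2·10+4·0=20≤22, 1·10+6·0=10≤17, objective 40.
No feasible integer point exceeds 44.

44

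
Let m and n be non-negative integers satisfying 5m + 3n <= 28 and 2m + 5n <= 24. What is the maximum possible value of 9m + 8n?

(m,n)=(5,1): 5·5+3·1=28≤28, 2·5+5·1=15≤24, objective 53.
(m,n)=(4,2): 5·4+3·2=26≤28, 2·4+5·2=18≤24, objective 52.
(m,n)=(3,3): 5·3+3·3=24≤28, 2·3+5·3=21≤24, objective 51.
(m,n)=(2,4): 5·2+3·4=22≤28, 2·2+5·4=24≤24, objective 50.
Maximum is 53 at (m,n)=(5,1).

53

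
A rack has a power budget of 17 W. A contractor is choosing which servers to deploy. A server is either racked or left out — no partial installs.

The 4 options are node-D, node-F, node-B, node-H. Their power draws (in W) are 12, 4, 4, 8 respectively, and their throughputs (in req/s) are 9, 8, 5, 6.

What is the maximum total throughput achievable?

19

Allowing fractional choices, the relaxed optimum would be about 19.8, but servers are indivisible.
node-D + node-F: power draw 12 + 4 = 16 ≤ 17, throughput 9 + 8 = 17.
node-F + node-B + node-H: power draw 4 + 4 + 8 = 16 ≤ 17, throughput 8 + 5 + 6 = 19.
node-F + node-H: power draw 4 + 8 = 12 ≤ 17, throughput 8 + 6 = 14.
Best is node-F, node-B, and node-H with total throughput 19.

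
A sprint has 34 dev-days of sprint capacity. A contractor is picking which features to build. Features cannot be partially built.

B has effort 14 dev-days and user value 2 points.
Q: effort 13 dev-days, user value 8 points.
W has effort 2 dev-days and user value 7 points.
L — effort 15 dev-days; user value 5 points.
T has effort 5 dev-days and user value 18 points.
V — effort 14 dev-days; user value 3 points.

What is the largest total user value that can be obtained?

36

This is a 0-1 knapsack instance.
Take Q, W, T, and V: effort 13 + 2 + 5 + 14 = 34 ≤ 34, user value 8 + 7 + 18 + 3 = 36.
No other feasible combination does better.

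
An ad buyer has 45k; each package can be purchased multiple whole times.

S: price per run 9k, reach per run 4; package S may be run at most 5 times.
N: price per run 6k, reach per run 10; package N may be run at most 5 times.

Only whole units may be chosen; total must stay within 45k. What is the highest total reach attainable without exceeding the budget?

N has the best ratio (10/6); taking only N gives at most 5×10 = 50 (stopped by the supply cap of 5).
Mixing does better — 1×S and 5×N: price 39 ≤ 45, reach 1·4 + 5·10 = 54.

54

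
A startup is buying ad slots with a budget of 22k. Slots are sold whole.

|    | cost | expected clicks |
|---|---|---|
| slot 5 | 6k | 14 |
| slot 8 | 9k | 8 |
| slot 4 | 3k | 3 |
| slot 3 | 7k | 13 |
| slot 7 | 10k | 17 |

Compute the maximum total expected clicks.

35

Treat it as a binary knapsack problem.
slot 5 + slot 4 + slot 7: cost 6 + 3 + 10 = 19 ≤ 22, expected clicks 14 + 3 + 17 = 34.
slot 4 + slot 3 + slot 7: cost 3 + 7 + 10 = 20 ≤ 22, expected clicks 3 + 13 + 17 = 33.
slot 5 + slot 8 + slot 3: cost 6 + 9 + 7 = 22 ≤ 22, expected clicks 14 + 8 + 13 = 35.
Best is slot 5, slot 8, and slot 3 with total expected clicks 35.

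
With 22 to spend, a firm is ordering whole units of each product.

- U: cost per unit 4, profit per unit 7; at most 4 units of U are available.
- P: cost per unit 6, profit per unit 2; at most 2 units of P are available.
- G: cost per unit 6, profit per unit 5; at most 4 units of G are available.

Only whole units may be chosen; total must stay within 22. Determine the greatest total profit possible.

Take 4×U and 1×G: cost 22 ≤ 22, profit 4·7 + 1·5 = 33.
U has the best ratio (7/4) and is taken to its limit of 4; remaining capacity is filled optimally with the others.

33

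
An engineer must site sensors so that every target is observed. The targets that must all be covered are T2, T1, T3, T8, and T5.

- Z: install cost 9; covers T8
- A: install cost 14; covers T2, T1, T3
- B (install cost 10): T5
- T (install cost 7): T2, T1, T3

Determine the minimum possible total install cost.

Choose Z, B, and T: together they cover T2, T1, T3, T8, T5 — every target.
Total install cost: 9 + 10 + 7 = 26.
No cover costs less than 26.

26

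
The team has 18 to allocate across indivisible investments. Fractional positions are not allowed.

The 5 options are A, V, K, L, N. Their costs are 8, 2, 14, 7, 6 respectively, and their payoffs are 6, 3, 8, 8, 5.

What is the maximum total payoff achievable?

17

This is a 0-1 knapsack instance.
Allowing fractional choices, the relaxed optimum would be about 18.2, but investments are indivisible.
A + V + L: cost 8 + 2 + 7 = 17 ≤ 18, payoff 6 + 3 + 8 = 17.
A + L: cost 8 + 7 = 15 ≤ 18, payoff 6 + 8 = 14.
V + L + N: cost 2 + 7 + 6 = 15 ≤ 18, payoff 3 + 8 + 5 = 16.
Best is A, V, and L with total payoff 17.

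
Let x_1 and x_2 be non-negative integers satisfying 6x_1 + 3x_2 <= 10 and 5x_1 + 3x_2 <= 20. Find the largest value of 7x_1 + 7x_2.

The continuous relaxation peaks at (0, 3.33) with value 23.33; rounding to a feasible lattice point costs some objective.
(x_1,x_2)=(0,3): 6·0+3·3=9≤10, 5·0+3·3=9≤20, objective 21.
(x_1,x_2)=(0,2): 6·0+3·2=6≤10, 5·0+3·2=6≤20, objective 14.
The best lattice point is (0,3), giving 21.

21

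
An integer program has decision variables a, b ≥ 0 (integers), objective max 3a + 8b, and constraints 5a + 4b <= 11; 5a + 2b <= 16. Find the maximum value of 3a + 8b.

Relaxing integrality, the LP optimum is 22.00 at (a,b) = (0, 2.75), which is not an integer point.
(a,b)=(0,2): 5·0+4·2=8≤11, 5·0+2·2=4≤16, objective 16.
(a,b)=(1,1): 5·1+4·1=9≤11, 5·1+2·1=7≤16, objective 11.
The best lattice point is (0,2), giving 16.

16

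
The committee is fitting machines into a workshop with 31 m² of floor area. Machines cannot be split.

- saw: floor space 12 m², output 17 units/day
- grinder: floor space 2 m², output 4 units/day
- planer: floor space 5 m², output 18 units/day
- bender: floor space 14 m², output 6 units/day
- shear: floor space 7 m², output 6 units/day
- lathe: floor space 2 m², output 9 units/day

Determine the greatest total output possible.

54

Allowing fractional choices, the relaxed optimum would be about 55.3, but machines are indivisible.
saw + planer + shear + lathe: floor space 12 + 5 + 7 + 2 = 26 ≤ 31, output 17 + 18 + 6 + 9 = 50.
saw + grinder + planer + lathe: floor space 12 + 2 + 5 + 2 = 21 ≤ 31, output 17 + 4 + 18 + 9 = 48.
saw + grinder + planer + shear + lathe: floor space 12 + 2 + 5 + 7 + 2 = 28 ≤ 31, output 17 + 4 + 18 + 6 + 9 = 54.
Best is saw, grinder, planer, shear, and lathe with total output 54.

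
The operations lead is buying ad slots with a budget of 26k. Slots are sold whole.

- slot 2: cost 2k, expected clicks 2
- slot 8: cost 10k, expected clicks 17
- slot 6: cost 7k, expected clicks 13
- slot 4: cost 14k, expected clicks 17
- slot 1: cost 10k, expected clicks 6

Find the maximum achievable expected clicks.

36

slot 2 + slot 8 + slot 6: cost 2 + 10 + 7 = 19 ≤ 26, expected clicks 2 + 17 + 13 = 32.
slot 8 + slot 4: cost 10 + 14 = 24 ≤ 26, expected clicks 17 + 17 = 34.
slot 2 + slot 8 + slot 4: cost 2 + 10 + 14 = 26 ≤ 26, expected clicks 2 + 17 + 17 = 36.
Best is slot 2, slot 8, and slot 4 with total expected clicks 36.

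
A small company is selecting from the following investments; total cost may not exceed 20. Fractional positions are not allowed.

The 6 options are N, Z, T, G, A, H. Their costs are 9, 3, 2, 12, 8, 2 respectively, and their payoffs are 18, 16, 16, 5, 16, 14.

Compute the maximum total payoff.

Take N, Z, T, and H: cost 9 + 3 + 2 + 2 = 16 ≤ 20, payoff 18 + 16 + 16 + 14 = 64.
No other feasible combination does better.

64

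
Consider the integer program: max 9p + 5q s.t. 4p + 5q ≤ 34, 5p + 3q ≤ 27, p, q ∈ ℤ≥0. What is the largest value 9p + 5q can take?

The continuous relaxation peaks at (5.4, 0) with value 48.60; rounding to a feasible lattice point costs some objective.
(p,q)=(3,4): 4·3+5·4=32≤34, 5·3+3·4=27≤27, objective 47.
(p,q)=(5,0): 4·5+5·0=20≤34, 5·5+3·0=25≤27, objective 45.
(p,q)=(2,5): 4·2+5·5=33≤34, 5·2+3·5=25≤27, objective 43.
Maximum is 47 at (p,q)=(3,4).

47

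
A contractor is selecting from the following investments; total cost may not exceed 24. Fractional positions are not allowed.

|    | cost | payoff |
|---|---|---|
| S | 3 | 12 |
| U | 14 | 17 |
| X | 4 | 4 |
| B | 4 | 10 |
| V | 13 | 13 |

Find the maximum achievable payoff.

39

This is a 0-1 knapsack instance.
Allowing fractional choices, the relaxed optimum would be about 42.0, but investments are indivisible.
S + U + B: cost 3 + 14 + 4 = 21 ≤ 24, payoff 12 + 17 + 10 = 39.
S + X + B + V: cost 3 + 4 + 4 + 13 = 24 ≤ 24, payoff 12 + 4 + 10 + 13 = 39.
The maximum payoff is 39; one optimal choice is S, U, and B.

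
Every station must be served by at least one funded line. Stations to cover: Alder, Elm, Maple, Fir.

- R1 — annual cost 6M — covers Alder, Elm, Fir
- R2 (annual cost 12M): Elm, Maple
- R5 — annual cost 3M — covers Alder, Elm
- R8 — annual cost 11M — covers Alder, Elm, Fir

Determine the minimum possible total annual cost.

This is a weighted set-cover instance.
The greedy cost-per-new-station heuristic would pick R5, R1, and R2 for 21, but a cheaper cover exists.
Choose R1 and R2: together they cover Alder, Elm, Maple, Fir — every station.
Total annual cost: 6 + 12 = 18.
No cover costs less than 18.

18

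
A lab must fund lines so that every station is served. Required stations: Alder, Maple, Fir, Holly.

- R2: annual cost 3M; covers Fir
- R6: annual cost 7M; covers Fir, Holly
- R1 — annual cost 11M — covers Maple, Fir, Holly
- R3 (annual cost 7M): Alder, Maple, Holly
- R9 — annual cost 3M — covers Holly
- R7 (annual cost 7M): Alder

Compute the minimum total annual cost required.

10

Choose R2 and R3: together they cover Alder, Maple, Fir, Holly — every station.
Total annual cost: 3 + 7 = 10.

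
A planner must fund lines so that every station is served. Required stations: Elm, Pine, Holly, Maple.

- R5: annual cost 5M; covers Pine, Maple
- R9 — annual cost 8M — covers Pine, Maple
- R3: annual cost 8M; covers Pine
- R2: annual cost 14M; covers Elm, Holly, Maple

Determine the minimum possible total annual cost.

Choose R5 and R2: together they cover Elm, Pine, Holly, Maple — every station.
Total annual cost: 5 + 14 = 19.
No cover costs less than 19.

19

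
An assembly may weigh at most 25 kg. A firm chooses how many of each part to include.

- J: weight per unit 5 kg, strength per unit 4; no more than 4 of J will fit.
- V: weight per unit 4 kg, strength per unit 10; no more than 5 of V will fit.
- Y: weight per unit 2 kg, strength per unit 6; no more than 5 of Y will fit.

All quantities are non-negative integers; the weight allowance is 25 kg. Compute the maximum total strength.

64

4×V and 4×Y: weight 24 ≤ 25, strength 4·10 + 4·6 = 64.
5×V and 2×Y: weight 24 ≤ 25, strength 5·10 + 2·6 = 62.
Best is 64.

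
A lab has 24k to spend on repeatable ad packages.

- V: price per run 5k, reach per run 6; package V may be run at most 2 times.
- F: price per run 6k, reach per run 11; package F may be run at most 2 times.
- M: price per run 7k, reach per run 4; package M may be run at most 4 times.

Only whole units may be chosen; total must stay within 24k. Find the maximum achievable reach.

34

F has the best ratio (11/6); taking only F gives at most 2×11 = 22 (stopped by the supply cap of 2).
Mixing does better — 2×V and 2×F: price 22 ≤ 24, reach 2·6 + 2·11 = 34.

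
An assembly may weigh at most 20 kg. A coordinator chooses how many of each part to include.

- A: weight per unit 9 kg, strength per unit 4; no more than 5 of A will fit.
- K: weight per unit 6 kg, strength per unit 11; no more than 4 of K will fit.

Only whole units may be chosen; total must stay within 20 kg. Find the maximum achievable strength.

33

This is a bounded integer knapsack.
K has the best ratio (11/6); taking only K gives at most 3×11 = 33 (stopped by the weight limit).
Optimal: 3×K: weight 18 ≤ 20, strength 3·11 = 33.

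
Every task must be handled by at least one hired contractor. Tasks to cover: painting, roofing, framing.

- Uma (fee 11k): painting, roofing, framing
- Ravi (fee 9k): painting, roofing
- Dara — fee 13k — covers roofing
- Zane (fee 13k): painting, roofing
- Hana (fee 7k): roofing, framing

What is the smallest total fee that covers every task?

11

The greedy cost-per-new-task heuristic would pick Hana and Ravi for 16, but a cheaper cover exists.
Uma alone covers painting, roofing, framing — every task.
Total fee: 11.
No cover costs less than 11.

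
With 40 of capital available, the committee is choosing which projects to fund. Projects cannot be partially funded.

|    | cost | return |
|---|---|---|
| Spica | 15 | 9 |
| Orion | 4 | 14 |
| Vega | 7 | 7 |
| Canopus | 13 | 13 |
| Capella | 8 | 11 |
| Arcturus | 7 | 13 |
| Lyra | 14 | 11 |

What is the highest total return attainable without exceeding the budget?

This is a 0-1 knapsack instance.
Allowing fractional choices, the relaxed optimum would be about 58.8, but projects are indivisible.
Orion + Canopus + Capella + Arcturus: cost 4 + 13 + 8 + 7 = 32 ≤ 40, return 14 + 13 + 11 + 13 = 51.
Orion + Vega + Canopus + Capella + Arcturus: cost 4 + 7 + 13 + 8 + 7 = 39 ≤ 40, return 14 + 7 + 13 + 11 + 13 = 58.
Orion + Vega + Capella + Arcturus + Lyra: cost 4 + 7 + 8 + 7 + 14 = 40 ≤ 40, return 14 + 7 + 11 + 13 + 11 = 56.
Best is Orion, Vega, Canopus, Capella, and Arcturus with total return 58.

58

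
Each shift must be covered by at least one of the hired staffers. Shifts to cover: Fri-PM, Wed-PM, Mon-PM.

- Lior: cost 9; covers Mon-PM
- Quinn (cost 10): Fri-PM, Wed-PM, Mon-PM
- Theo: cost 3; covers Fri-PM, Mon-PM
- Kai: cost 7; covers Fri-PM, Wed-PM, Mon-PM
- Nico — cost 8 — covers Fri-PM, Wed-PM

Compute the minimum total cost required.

This is a weighted set-cover instance.
The greedy cost-per-new-shift heuristic would pick Theo and Kai for 10, but a cheaper cover exists.
Kai alone covers Fri-PM, Wed-PM, Mon-PM — every shift.
Total cost: 7.
No cover costs less than 7.

7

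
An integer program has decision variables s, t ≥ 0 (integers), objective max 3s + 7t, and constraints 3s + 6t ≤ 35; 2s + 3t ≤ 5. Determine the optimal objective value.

10

The continuous relaxation peaks at (0, 1.67) with value 11.67; rounding to a feasible lattice point costs some objective.
(s,t)=(1,1): 3·1+6·1=9≤35, 2·1+3·1=5≤5, objective 10.
(s,t)=(0,1): 3·0+6·1=6≤35, 2·0+3·1=3≤5, objective 7.
(s,t)=(2,0): 3·2+6·0=6≤35, 2·2+3·0=4≤5, objective 6.
(s,t)=(1,0): 3·1+6·0=3≤35, 2·1+3·0=2≤5, objective 3.
No feasible integer point exceeds 10.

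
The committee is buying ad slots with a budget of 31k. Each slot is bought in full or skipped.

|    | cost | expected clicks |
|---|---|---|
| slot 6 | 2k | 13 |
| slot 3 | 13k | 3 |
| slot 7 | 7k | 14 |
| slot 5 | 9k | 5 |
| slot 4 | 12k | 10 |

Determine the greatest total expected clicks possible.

slot 6 + slot 3 + slot 7 + slot 5: cost 2 + 13 + 7 + 9 = 31 ≤ 31, expected clicks 13 + 3 + 14 + 5 = 35.
slot 6 + slot 7 + slot 4: cost 2 + 7 + 12 = 21 ≤ 31, expected clicks 13 + 14 + 10 = 37.
slot 6 + slot 7 + slot 5 + slot 4: cost 2 + 7 + 9 + 12 = 30 ≤ 31, expected clicks 13 + 14 + 5 + 10 = 42.
Best is slot 6, slot 7, slot 5, and slot 4 with total expected clicks 42.

42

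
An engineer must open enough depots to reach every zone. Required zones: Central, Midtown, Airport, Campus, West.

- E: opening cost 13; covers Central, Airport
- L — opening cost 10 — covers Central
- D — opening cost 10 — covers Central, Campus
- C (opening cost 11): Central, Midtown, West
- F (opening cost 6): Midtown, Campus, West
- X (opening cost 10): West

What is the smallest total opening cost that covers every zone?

19

Choose E and F: together they cover Central, Midtown, Airport, Campus, West — every zone.
Total opening cost: 13 + 6 = 19.
No cover costs less than 19.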